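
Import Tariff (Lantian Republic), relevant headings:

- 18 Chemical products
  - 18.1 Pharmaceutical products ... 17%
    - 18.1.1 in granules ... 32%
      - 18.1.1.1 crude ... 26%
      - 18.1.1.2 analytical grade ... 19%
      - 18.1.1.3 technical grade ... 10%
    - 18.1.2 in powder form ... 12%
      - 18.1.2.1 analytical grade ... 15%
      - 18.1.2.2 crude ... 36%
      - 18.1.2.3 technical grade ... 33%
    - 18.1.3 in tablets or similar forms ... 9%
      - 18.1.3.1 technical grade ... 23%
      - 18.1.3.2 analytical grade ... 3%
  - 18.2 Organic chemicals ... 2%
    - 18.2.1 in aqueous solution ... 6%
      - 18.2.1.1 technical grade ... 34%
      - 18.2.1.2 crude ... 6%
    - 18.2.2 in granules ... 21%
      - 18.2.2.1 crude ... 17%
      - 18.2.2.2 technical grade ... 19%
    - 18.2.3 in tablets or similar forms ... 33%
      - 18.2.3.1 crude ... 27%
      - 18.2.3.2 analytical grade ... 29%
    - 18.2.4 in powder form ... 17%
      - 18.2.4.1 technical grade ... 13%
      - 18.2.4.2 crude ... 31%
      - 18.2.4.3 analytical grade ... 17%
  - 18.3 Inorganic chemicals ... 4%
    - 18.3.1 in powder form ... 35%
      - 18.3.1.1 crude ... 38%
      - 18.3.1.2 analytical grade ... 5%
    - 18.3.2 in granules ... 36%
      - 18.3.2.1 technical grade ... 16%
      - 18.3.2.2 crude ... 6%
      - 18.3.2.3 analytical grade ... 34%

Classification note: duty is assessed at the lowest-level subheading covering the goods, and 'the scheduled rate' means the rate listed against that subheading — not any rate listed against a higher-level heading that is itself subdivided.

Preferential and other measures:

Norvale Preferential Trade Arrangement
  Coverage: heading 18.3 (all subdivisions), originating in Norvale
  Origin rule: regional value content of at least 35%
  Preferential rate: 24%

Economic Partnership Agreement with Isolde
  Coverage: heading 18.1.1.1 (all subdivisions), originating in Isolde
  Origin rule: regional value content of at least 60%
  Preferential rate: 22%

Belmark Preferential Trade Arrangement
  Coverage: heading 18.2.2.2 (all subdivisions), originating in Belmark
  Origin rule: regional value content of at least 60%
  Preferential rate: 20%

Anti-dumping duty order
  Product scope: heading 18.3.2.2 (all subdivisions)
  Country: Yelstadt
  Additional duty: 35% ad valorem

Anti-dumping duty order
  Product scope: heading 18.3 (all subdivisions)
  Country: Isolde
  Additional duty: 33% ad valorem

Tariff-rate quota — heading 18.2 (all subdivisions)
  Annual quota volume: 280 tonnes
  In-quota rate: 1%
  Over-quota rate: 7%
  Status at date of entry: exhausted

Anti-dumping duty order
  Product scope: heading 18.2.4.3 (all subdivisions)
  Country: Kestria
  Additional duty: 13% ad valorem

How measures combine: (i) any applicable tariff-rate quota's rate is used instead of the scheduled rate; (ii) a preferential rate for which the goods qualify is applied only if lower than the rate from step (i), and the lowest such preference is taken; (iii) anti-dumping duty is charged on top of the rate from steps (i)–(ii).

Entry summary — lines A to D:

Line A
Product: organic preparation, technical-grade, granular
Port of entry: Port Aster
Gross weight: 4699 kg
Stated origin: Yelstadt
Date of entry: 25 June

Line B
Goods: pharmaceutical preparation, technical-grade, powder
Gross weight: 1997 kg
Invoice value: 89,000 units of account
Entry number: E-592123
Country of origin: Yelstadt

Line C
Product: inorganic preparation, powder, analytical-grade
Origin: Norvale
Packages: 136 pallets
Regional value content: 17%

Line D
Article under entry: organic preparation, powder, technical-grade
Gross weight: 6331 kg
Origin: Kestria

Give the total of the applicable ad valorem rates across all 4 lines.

52%

Line A: organic → 18.2; granular → 18.2.2; technical-grade → 18.2.2.2. Scheduled 19%. quota on 18.2 exhausted → over-quota 7%. → 7%.
Line B: pharmaceutical → 18.1; powder → 18.1.2; technical-grade → 18.1.2.3. Scheduled 33%. No special measure applies. → 33%.
Line C: inorganic → 18.3; powder → 18.3.1; analytical-grade → 18.3.1.2. Scheduled 5%. Norvale agreement on 18.3: RVC < 35%. → 5%.
Line D: organic → 18.2; powder → 18.2.4; technical-grade → 18.2.4.1. Scheduled 13%. quota on 18.2 exhausted → over-quota 7%. → 7%.
Sum: 7% + 33% + 5% + 7% = 52%.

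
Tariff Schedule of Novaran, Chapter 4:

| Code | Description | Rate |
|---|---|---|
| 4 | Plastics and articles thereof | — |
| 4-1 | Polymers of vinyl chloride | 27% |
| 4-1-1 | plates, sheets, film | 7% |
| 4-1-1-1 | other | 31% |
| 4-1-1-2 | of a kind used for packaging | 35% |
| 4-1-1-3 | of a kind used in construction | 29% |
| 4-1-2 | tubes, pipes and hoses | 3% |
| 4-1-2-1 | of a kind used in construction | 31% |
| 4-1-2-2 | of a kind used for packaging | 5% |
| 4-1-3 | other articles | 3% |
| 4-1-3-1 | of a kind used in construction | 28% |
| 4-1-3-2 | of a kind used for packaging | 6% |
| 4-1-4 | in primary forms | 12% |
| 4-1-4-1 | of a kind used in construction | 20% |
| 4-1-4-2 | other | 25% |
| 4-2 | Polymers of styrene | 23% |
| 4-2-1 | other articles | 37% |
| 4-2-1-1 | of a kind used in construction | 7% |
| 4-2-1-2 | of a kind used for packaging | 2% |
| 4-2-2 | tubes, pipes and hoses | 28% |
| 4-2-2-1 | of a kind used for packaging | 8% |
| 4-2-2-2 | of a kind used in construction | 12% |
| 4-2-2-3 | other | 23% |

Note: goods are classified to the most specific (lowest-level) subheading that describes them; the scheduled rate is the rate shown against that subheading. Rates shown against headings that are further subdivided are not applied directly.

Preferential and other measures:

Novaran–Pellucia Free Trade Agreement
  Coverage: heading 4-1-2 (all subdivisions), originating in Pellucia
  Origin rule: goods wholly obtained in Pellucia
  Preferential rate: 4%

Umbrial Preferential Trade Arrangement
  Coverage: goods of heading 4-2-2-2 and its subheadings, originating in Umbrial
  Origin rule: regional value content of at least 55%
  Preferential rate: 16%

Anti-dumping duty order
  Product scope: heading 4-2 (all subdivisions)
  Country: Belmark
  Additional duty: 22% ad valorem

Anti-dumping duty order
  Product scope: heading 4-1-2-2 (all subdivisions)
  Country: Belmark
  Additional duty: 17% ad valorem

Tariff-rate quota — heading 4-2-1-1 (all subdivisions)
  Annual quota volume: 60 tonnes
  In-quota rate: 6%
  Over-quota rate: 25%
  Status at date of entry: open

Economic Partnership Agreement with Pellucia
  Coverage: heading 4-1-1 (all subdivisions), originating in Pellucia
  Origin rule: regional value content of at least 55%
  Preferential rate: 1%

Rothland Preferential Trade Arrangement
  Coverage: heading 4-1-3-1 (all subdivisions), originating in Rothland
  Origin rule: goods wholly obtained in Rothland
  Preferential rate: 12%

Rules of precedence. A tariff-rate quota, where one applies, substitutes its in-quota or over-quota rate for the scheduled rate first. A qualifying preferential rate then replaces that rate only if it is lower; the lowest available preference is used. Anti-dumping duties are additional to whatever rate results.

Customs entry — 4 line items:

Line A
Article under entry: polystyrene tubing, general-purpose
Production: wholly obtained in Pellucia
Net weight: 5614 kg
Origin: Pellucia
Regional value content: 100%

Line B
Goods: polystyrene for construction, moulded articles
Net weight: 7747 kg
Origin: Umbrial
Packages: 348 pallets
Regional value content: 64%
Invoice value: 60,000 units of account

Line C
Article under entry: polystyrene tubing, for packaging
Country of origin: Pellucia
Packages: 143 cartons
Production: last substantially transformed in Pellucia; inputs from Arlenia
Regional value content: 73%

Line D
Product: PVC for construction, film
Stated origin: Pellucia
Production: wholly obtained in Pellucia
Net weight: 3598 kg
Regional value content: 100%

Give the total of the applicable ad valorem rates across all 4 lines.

Line A: polystyrene → 4-2; tubing → 4-2-2; general-purpose → 4-2-2-3. Scheduled 23%. Pellucia agreement on 4-1-2: 4-2-2-3 not covered; Pellucia agreement on 4-1-1: 4-2-2-3 not covered. → 23%.
Line B: polystyrene → 4-2; moulded articles → 4-2-1; for construction → 4-2-1-1. Scheduled 7%. quota on 4-2-1-1 open → in-quota 6%; Umbrial agreement on 4-2-2-2: 4-2-1-1 not covered. → 6%.
Line C: polystyrene → 4-2; tubing → 4-2-2; for packaging → 4-2-2-1. Scheduled 8%. Pellucia agreement on 4-1-2: 4-2-2-1 not covered; Pellucia agreement on 4-1-1: 4-2-2-1 not covered. → 8%.
Line D: PVC → 4-1; film → 4-1-1; for construction → 4-1-1-3. Scheduled 29%. Pellucia agreement on 4-1-2: 4-1-1-3 not covered; Pellucia agreement on 4-1-1: RVC ≥ 55% → 1% available; preferential 1%. → 1%.
Sum: 23% + 6% + 8% + 1% = 38%.

38%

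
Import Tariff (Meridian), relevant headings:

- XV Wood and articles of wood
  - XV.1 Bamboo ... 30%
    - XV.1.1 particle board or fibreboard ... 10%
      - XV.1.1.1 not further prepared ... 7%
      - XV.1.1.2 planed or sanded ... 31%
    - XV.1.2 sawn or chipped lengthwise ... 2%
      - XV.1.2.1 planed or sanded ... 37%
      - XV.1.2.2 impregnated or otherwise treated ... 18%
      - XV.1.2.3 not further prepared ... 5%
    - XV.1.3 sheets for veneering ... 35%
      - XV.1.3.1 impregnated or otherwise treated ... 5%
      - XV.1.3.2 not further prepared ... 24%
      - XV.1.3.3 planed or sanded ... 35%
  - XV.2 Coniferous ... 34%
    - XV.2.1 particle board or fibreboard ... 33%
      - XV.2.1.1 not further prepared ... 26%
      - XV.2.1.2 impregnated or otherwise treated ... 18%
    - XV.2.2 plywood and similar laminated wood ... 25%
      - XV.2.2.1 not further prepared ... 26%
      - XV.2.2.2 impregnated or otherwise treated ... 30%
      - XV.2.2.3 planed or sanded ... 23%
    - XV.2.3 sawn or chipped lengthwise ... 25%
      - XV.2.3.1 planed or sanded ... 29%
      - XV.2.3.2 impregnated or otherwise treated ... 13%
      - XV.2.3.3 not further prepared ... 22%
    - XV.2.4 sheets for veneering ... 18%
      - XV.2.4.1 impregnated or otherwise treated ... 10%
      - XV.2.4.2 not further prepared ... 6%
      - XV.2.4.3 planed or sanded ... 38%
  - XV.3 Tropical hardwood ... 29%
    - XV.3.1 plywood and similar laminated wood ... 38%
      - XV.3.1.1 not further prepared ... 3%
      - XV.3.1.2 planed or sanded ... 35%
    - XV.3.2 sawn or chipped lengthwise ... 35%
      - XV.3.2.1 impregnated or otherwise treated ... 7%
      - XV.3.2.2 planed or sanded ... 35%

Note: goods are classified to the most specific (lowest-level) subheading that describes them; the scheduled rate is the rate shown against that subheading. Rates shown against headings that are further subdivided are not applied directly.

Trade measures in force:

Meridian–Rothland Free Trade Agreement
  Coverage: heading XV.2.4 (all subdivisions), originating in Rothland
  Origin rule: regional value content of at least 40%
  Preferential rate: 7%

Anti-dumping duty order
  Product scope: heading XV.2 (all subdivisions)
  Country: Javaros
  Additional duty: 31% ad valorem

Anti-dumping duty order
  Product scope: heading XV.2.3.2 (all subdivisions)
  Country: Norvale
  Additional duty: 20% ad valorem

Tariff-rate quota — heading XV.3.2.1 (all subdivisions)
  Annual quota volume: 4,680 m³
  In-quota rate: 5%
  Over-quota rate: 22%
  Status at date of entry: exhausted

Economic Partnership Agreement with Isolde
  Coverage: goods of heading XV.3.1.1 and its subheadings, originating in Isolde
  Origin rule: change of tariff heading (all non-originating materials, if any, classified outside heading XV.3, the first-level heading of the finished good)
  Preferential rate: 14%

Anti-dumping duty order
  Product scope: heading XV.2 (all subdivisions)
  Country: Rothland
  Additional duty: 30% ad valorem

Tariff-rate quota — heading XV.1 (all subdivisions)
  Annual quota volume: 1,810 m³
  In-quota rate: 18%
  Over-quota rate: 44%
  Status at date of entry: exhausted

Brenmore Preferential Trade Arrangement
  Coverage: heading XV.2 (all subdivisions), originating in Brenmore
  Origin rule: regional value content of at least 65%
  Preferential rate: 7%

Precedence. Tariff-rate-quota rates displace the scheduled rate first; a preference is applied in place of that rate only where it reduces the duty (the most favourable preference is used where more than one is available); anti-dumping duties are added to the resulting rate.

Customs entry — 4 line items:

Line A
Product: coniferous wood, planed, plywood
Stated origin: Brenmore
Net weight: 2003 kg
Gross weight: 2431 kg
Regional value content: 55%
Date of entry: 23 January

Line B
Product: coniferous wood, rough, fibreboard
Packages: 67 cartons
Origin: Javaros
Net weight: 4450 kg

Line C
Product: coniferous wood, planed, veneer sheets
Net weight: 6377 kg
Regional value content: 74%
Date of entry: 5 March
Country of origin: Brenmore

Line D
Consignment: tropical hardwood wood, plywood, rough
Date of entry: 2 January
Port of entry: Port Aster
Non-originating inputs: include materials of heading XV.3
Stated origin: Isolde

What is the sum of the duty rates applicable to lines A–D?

90%

Line A: coniferous → XV.2; plywood → XV.2.2; planed → XV.2.2.3. Scheduled 23%. Brenmore agreement on XV.2: RVC < 65%. → 23%.
Line B: coniferous → XV.2; fibreboard → XV.2.1; rough → XV.2.1.1. Scheduled 26%. anti-dumping (Javaros, XV.2): +31%; total 26% + 31% = 57%. → 57%.
Line C: coniferous → XV.2; veneer sheets → XV.2.4; planed → XV.2.4.3. Scheduled 38%. Brenmore agreement on XV.2: RVC ≥ 65% → 7% available; preferential 7%. → 7%.
Line D: tropical hardwood → XV.3; plywood → XV.3.1; rough → XV.3.1.1. Scheduled 3%. Isolde agreement on XV.3.1.1: CTH not met. → 3%.
Sum: 23% + 57% + 7% + 3% = 90%.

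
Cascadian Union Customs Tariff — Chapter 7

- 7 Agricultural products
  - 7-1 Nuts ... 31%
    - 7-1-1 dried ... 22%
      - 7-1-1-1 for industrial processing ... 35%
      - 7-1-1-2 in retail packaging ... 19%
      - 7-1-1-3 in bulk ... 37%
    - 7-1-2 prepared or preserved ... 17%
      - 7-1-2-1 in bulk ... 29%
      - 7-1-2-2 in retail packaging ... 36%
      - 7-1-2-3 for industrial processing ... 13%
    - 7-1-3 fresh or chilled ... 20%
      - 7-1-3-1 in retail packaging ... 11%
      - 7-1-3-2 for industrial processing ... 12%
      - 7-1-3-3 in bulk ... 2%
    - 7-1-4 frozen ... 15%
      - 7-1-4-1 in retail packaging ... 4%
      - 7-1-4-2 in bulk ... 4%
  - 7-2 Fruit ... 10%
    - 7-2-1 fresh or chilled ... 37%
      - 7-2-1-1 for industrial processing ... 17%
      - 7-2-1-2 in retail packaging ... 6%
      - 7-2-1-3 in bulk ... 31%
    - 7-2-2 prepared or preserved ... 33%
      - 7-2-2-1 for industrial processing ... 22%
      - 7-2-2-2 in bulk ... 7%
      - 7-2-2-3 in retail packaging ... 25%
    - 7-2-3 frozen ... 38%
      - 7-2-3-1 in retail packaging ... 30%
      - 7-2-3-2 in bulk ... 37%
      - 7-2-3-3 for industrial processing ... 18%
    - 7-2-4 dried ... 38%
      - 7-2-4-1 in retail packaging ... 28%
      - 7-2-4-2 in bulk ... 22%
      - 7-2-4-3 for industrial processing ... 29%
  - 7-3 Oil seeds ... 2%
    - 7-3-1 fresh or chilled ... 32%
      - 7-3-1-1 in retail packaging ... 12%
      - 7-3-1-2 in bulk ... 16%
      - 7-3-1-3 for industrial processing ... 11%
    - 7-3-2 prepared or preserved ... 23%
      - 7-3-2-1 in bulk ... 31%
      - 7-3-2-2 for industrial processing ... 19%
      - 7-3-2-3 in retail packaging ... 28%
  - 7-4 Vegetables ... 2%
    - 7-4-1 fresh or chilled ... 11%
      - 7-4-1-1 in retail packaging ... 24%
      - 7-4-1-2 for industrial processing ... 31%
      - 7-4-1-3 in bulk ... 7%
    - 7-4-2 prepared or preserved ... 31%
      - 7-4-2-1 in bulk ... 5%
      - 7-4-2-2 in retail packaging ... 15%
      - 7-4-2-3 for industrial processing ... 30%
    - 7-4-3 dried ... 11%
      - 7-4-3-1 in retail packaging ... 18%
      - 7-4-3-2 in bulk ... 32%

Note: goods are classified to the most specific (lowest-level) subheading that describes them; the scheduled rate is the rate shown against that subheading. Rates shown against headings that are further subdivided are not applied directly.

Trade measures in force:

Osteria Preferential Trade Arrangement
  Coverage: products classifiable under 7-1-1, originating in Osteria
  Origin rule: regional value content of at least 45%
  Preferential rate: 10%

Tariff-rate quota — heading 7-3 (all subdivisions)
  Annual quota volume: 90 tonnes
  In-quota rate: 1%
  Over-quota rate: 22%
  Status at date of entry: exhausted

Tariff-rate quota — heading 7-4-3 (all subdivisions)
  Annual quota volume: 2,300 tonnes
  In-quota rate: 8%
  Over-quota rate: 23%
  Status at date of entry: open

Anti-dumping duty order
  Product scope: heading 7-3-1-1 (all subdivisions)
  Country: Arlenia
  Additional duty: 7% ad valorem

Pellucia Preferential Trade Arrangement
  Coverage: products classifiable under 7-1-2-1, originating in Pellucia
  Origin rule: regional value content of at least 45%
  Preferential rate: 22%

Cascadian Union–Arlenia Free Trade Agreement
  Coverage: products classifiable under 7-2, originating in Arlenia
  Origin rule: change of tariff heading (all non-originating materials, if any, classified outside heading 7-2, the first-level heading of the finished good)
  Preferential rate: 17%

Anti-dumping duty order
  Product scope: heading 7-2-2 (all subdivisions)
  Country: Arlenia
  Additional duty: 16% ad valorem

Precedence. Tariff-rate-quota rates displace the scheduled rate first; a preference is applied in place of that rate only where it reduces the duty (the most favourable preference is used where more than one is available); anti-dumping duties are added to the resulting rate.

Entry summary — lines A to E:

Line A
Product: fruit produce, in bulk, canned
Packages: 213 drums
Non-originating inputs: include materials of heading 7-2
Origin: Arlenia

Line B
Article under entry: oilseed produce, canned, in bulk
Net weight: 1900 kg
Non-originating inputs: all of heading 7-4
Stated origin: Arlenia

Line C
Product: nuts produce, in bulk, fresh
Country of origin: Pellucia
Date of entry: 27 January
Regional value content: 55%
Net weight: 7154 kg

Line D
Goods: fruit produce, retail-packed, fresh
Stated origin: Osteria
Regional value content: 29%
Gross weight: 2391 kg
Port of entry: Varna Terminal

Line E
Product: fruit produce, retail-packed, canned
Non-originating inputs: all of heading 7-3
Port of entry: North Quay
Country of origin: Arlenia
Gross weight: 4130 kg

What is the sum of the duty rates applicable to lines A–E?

86%

Line A: fruit → 7-2; canned → 7-2-2; in bulk → 7-2-2-2. Scheduled 7%. Arlenia agreement on 7-2: CTH not met; anti-dumping (Arlenia, 7-2-2): +16%; total 7% + 16% = 23%. → 23%.
Line B: oilseed → 7-3; canned → 7-3-2; in bulk → 7-3-2-1. Scheduled 31%. quota on 7-3 exhausted → over-quota 22%; Arlenia agreement on 7-2: 7-3-2-1 not covered. → 22%.
Line C: nuts → 7-1; fresh → 7-1-3; in bulk → 7-1-3-3. Scheduled 2%. Pellucia agreement on 7-1-2-1: 7-1-3-3 not covered. → 2%.
Line D: fruit → 7-2; fresh → 7-2-1; retail-packed → 7-2-1-2. Scheduled 6%. Osteria agreement on 7-1-1: 7-2-1-2 not covered. → 6%.
Line E: fruit → 7-2; canned → 7-2-2; retail-packed → 7-2-2-3. Scheduled 25%. Arlenia agreement on 7-2: CTH met → 17% available; preferential 17%; anti-dumping (Arlenia, 7-2-2): +16%; total 17% + 16% = 33%. → 33%.
Sum: 23% + 22% + 2% + 6% + 33% = 86%.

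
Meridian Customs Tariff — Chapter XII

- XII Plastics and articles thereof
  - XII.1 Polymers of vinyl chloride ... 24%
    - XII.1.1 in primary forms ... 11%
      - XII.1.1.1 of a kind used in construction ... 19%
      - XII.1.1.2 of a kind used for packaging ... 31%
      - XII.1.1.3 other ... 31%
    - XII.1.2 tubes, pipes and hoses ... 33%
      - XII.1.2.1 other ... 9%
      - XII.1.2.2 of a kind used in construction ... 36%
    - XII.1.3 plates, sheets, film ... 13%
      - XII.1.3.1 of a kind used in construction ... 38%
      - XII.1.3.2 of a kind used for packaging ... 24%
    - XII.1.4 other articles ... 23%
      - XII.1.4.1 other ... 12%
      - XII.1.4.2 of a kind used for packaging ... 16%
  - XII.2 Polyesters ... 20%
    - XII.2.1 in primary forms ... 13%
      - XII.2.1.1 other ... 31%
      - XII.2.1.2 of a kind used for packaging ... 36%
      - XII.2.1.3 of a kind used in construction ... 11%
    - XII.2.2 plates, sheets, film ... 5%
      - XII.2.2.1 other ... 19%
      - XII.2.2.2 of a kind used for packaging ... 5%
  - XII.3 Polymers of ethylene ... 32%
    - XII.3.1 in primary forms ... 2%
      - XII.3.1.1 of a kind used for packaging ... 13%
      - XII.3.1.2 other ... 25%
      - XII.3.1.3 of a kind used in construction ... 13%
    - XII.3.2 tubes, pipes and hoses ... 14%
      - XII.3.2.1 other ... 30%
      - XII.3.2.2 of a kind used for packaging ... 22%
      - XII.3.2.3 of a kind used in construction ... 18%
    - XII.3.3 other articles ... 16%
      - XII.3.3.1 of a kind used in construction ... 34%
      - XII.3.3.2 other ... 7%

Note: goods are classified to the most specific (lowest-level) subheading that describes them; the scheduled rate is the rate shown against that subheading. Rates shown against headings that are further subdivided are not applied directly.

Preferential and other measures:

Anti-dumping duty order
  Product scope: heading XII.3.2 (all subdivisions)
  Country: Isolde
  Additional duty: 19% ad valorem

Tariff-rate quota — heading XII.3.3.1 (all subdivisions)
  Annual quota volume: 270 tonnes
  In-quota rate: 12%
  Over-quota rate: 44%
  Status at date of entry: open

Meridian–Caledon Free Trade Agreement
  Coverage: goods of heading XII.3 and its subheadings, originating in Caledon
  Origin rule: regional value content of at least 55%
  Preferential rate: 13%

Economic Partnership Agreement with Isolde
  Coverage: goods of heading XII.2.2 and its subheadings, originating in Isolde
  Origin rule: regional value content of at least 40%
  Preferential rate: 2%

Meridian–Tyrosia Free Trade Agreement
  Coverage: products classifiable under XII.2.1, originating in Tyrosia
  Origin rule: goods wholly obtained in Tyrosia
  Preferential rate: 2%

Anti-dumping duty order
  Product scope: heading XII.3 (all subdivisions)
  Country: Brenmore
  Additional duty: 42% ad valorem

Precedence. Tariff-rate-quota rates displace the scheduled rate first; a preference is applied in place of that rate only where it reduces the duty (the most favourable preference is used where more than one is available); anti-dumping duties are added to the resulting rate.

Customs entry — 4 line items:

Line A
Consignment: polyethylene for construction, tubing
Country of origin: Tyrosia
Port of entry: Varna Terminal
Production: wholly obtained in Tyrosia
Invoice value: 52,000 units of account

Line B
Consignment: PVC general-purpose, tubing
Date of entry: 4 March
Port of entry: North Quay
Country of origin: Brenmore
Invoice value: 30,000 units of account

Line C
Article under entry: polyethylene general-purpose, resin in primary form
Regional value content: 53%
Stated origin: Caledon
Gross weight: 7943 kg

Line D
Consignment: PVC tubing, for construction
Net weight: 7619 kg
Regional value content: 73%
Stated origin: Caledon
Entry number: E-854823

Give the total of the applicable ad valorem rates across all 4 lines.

Line A: polyethylene → XII.3; tubing → XII.3.2; for construction → XII.3.2.3. Scheduled 18%. Tyrosia agreement on XII.2.1: XII.3.2.3 not covered. → 18%.
Line B: PVC → XII.1; tubing → XII.1.2; general-purpose → XII.1.2.1. Scheduled 9%. No special measure applies. → 9%.
Line C: polyethylene → XII.3; resin in primary form → XII.3.1; general-purpose → XII.3.1.2. Scheduled 25%. Caledon agreement on XII.3: RVC < 55%. → 25%.
Line D: PVC → XII.1; tubing → XII.1.2; for construction → XII.1.2.2. Scheduled 36%. Caledon agreement on XII.3: XII.1.2.2 not covered. → 36%.
Sum: 18% + 9% + 25% + 36% = 88%.

88%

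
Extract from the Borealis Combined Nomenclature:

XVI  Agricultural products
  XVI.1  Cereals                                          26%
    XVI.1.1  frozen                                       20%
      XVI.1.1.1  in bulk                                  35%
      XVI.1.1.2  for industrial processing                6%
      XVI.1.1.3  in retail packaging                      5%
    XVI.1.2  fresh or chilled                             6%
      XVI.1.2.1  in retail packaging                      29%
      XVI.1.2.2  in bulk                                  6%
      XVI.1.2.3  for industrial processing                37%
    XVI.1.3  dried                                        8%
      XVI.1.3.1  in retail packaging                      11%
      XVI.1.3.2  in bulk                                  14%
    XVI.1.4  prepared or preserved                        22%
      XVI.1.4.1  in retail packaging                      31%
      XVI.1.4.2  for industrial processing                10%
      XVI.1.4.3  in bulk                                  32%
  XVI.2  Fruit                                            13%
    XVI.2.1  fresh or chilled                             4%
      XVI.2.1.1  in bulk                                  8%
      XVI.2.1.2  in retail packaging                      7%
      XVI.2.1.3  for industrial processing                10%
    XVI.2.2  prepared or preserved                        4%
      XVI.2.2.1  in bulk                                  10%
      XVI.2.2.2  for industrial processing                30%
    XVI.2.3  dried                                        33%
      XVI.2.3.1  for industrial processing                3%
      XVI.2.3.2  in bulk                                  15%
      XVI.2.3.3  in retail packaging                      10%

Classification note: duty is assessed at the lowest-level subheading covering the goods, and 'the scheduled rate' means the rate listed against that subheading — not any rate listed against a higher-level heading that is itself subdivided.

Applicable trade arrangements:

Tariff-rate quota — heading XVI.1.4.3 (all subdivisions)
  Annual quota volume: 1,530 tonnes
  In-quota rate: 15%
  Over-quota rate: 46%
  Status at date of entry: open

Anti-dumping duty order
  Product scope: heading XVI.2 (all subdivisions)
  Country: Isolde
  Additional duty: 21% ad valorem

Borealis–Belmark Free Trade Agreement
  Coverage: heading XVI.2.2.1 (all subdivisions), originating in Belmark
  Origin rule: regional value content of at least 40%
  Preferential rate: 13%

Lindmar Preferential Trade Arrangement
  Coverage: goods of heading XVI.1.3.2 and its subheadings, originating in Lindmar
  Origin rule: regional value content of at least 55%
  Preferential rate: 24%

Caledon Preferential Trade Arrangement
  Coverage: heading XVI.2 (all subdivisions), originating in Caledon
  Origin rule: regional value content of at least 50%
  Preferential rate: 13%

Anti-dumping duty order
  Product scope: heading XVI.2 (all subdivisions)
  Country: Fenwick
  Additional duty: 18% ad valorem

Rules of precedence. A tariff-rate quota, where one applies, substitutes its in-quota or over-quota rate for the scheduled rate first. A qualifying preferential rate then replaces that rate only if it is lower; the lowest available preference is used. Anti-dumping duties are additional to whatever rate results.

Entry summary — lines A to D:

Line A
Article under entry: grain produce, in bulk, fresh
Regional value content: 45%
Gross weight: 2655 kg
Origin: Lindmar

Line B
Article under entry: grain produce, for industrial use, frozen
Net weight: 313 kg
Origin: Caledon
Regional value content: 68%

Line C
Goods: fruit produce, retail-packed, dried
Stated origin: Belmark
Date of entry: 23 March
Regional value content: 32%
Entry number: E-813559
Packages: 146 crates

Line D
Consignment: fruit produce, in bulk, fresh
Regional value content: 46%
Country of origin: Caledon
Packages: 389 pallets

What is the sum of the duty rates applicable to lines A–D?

30%

Line A: grain → XVI.1; fresh → XVI.1.2; in bulk → XVI.1.2.2. Scheduled 6%. Lindmar agreement on XVI.1.3.2: XVI.1.2.2 not covered. → 6%.
Line B: grain → XVI.1; frozen → XVI.1.1; for industrial use → XVI.1.1.2. Scheduled 6%. Caledon agreement on XVI.2: XVI.1.1.2 not covered. → 6%.
Line C: fruit → XVI.2; dried → XVI.2.3; retail-packed → XVI.2.3.3. Scheduled 10%. Belmark agreement on XVI.2.2.1: XVI.2.3.3 not covered. → 10%.
Line D: fruit → XVI.2; fresh → XVI.2.1; in bulk → XVI.2.1.1. Scheduled 8%. Caledon agreement on XVI.2: RVC < 50%. → 8%.
Sum: 6% + 6% + 10% + 8% = 30%.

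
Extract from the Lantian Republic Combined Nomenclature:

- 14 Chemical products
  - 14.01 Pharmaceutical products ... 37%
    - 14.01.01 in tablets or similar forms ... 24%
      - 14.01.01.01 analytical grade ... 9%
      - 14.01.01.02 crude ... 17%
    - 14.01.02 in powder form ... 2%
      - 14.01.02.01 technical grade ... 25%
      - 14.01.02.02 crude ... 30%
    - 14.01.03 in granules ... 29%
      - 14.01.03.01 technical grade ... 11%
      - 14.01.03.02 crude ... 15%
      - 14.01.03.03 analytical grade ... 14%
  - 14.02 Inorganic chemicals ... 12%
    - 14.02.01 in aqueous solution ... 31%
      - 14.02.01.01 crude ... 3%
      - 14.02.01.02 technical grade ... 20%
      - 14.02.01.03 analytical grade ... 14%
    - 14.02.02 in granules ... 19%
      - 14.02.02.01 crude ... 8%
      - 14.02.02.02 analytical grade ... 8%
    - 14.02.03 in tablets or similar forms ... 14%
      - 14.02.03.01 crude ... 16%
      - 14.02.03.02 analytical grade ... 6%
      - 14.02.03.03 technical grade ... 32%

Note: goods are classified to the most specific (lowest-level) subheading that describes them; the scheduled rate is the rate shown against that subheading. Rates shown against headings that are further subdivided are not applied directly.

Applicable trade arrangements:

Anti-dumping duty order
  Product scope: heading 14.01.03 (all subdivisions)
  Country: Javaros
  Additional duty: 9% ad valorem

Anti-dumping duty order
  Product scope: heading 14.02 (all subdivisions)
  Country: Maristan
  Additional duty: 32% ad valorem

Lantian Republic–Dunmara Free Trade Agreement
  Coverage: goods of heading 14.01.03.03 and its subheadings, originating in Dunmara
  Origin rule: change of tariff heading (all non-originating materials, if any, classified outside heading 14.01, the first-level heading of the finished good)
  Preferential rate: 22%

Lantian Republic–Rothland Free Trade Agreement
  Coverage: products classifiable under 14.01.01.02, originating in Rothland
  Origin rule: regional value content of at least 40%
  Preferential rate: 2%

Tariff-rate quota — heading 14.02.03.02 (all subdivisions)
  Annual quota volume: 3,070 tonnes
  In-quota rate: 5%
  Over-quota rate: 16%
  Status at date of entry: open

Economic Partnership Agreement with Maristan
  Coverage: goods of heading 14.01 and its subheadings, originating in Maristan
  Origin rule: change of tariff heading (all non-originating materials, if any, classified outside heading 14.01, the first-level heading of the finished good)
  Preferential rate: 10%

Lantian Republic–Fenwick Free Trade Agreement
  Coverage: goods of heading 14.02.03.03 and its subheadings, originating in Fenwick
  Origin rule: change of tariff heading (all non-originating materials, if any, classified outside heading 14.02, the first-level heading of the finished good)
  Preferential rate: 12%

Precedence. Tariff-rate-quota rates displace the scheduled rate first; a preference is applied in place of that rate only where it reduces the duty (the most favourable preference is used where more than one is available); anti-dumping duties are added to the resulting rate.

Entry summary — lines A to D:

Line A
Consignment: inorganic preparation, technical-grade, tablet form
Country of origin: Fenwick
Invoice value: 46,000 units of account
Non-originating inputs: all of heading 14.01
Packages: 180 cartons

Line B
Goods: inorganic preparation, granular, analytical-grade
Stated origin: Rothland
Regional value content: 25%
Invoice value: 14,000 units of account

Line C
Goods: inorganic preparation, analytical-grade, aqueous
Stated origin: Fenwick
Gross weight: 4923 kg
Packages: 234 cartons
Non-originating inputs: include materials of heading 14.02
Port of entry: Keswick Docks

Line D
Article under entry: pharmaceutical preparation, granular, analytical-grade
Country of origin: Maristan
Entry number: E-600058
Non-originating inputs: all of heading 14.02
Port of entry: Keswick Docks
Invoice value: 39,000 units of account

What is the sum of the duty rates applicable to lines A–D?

Line A: inorganic → 14.02; tablet form → 14.02.03; technical-grade → 14.02.03.03. Scheduled 32%. Fenwick agreement on 14.02.03.03: CTH met → 12% available; preferential 12%. → 12%.
Line B: inorganic → 14.02; granular → 14.02.02; analytical-grade → 14.02.02.02. Scheduled 8%. Rothland agreement on 14.01.01.02: 14.02.02.02 not covered. → 8%.
Line C: inorganic → 14.02; aqueous → 14.02.01; analytical-grade → 14.02.01.03. Scheduled 14%. Fenwick agreement on 14.02.03.03: 14.02.01.03 not covered. → 14%.
Line D: pharmaceutical → 14.01; granular → 14.01.03; analytical-grade → 14.01.03.03. Scheduled 14%. Maristan agreement on 14.01: CTH met → 10% available; preferential 10%. → 10%.
Sum: 12% + 8% + 14% + 10% = 44%.

44%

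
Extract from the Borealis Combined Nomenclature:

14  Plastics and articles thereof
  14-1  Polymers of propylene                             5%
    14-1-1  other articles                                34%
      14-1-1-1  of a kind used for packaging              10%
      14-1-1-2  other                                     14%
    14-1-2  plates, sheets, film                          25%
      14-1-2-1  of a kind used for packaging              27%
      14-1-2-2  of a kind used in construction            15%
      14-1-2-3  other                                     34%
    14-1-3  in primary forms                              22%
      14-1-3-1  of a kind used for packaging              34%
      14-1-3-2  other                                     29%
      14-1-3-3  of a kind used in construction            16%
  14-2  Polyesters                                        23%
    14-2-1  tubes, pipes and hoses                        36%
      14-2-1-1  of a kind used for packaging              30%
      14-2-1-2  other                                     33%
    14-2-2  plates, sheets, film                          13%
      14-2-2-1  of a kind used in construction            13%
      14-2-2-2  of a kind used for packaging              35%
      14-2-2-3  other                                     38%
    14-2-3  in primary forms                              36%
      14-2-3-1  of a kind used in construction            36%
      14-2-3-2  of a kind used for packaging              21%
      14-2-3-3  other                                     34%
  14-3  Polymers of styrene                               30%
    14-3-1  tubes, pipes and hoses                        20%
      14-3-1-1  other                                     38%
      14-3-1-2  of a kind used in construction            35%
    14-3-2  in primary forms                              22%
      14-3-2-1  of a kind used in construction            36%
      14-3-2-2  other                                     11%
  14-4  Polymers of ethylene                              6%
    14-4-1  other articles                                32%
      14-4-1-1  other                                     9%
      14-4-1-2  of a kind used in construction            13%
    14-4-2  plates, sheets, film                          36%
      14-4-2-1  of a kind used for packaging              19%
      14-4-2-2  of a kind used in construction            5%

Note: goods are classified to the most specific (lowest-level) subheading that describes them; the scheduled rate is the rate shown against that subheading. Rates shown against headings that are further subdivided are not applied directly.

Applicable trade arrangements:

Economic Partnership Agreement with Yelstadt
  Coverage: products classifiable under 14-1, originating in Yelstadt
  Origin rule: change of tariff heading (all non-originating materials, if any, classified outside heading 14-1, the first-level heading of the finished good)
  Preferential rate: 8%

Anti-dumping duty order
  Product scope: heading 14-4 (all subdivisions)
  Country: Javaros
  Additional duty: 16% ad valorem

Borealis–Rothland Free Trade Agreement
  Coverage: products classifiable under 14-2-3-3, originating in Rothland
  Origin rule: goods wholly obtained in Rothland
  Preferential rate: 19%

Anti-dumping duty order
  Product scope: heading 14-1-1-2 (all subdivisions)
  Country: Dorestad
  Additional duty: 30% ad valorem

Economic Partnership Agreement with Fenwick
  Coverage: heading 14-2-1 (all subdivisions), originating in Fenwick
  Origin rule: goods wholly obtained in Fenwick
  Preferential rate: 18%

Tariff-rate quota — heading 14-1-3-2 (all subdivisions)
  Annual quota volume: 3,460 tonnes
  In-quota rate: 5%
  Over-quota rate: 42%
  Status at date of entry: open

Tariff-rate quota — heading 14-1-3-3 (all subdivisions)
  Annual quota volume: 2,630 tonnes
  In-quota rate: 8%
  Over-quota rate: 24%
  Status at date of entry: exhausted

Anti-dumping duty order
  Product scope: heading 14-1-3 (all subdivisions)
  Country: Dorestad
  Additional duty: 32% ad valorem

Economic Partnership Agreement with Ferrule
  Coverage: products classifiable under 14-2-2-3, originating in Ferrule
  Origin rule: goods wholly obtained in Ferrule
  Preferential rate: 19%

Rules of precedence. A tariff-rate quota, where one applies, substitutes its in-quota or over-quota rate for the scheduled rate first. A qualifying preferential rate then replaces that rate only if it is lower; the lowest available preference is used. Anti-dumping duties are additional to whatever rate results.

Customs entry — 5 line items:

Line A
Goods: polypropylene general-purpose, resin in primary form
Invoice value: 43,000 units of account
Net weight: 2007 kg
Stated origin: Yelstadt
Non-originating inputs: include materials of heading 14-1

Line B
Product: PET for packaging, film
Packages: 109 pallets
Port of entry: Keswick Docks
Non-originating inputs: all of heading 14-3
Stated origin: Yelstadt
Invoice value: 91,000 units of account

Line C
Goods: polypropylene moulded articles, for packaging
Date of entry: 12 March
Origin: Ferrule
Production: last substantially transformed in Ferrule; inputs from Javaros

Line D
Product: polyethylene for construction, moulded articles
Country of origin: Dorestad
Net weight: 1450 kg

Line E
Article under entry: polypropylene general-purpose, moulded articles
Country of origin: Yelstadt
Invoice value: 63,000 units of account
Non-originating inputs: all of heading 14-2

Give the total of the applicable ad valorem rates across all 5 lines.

Line A: polypropylene → 14-1; resin in primary form → 14-1-3; general-purpose → 14-1-3-2. Scheduled 29%. quota on 14-1-3-2 open → in-quota 5%; Yelstadt agreement on 14-1: CTH not met. → 5%.
Line B: PET → 14-2; film → 14-2-2; for packaging → 14-2-2-2. Scheduled 35%. Yelstadt agreement on 14-1: 14-2-2-2 not covered. → 35%.
Line C: polypropylene → 14-1; moulded articles → 14-1-1; for packaging → 14-1-1-1. Scheduled 10%. Ferrule agreement on 14-2-2-3: 14-1-1-1 not covered. → 10%.
Line D: polyethylene → 14-4; moulded articles → 14-4-1; for construction → 14-4-1-2. Scheduled 13%. No special measure applies. → 13%.
Line E: polypropylene → 14-1; moulded articles → 14-1-1; general-purpose → 14-1-1-2. Scheduled 14%. Yelstadt agreement on 14-1: CTH met → 8% available; preferential 8%. → 8%.
Sum: 5% + 35% + 10% + 13% + 8% = 71%.

71%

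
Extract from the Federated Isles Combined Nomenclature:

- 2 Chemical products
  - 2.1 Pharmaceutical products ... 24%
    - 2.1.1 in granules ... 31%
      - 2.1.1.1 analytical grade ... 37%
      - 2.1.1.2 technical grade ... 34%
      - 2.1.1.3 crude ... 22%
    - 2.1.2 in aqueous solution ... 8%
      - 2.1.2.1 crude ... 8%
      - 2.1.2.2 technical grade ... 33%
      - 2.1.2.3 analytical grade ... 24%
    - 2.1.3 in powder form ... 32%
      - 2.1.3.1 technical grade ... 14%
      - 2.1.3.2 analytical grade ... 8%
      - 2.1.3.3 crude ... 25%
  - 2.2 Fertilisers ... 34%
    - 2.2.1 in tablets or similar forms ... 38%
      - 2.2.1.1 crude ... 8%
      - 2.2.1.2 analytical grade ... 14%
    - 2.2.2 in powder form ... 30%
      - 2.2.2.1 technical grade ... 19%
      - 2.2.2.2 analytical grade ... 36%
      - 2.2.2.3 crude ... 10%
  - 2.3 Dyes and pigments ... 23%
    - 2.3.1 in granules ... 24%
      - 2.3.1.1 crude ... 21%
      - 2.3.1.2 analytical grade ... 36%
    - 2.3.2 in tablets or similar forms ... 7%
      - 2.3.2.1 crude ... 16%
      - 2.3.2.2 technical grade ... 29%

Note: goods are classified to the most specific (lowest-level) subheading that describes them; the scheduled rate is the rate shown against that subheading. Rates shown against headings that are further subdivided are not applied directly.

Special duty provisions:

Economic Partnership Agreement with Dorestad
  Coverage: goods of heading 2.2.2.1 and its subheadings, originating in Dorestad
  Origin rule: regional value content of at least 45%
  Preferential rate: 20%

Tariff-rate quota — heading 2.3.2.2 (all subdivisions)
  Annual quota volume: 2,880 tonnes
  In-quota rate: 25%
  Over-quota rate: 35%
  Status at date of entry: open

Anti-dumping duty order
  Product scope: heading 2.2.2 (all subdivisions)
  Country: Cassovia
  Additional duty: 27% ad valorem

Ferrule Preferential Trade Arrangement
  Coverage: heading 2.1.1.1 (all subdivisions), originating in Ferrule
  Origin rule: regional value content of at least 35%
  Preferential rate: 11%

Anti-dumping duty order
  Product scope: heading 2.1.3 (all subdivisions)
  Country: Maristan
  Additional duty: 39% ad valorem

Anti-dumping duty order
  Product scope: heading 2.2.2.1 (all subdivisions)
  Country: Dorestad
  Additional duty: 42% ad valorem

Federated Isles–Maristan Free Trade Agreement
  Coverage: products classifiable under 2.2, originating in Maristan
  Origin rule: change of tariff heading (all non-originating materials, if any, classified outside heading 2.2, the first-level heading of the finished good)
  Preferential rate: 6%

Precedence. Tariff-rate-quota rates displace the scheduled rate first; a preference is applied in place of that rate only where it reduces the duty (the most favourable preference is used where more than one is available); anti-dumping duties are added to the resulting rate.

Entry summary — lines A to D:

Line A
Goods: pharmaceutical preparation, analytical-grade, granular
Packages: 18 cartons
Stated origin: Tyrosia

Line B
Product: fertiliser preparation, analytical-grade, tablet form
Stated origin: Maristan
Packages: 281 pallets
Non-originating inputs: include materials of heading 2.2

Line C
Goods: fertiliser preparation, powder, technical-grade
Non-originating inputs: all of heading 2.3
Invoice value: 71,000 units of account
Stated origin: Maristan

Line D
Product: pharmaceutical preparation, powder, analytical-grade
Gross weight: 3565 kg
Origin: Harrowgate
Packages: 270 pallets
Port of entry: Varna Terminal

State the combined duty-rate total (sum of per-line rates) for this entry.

Line A: pharmaceutical → 2.1; granular → 2.1.1; analytical-grade → 2.1.1.1. Scheduled 37%. No special measure applies. → 37%.
Line B: fertiliser → 2.2; tablet form → 2.2.1; analytical-grade → 2.2.1.2. Scheduled 14%. Maristan agreement on 2.2: CTH not met. → 14%.
Line C: fertiliser → 2.2; powder → 2.2.2; technical-grade → 2.2.2.1. Scheduled 19%. Maristan agreement on 2.2: CTH met → 6% available; preferential 6%. → 6%.
Line D: pharmaceutical → 2.1; powder → 2.1.3; analytical-grade → 2.1.3.2. Scheduled 8%. No special measure applies. → 8%.
Sum: 37% + 14% + 6% + 8% = 65%.

65%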